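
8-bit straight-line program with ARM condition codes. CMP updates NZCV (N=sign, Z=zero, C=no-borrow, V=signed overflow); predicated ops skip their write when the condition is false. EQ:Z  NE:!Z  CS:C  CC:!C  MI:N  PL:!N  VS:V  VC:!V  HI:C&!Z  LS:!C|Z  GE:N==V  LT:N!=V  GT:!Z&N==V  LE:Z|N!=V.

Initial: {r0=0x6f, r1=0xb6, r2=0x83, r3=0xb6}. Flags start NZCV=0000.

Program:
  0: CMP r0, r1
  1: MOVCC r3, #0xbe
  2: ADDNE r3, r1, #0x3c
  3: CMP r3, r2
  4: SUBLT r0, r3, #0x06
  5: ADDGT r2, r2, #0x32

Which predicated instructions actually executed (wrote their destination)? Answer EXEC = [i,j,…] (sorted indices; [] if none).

0: ✓ CMP  NZCV=1001
1: ✓ MOVCC  r3←0xbe
2: ✓ ADDNE  r3←0xf2
3: ✓ CMP  NZCV=0010
4: · SUBLT
5: ✓ ADDGT  r2←0xb5

EXEC = [1,2,5]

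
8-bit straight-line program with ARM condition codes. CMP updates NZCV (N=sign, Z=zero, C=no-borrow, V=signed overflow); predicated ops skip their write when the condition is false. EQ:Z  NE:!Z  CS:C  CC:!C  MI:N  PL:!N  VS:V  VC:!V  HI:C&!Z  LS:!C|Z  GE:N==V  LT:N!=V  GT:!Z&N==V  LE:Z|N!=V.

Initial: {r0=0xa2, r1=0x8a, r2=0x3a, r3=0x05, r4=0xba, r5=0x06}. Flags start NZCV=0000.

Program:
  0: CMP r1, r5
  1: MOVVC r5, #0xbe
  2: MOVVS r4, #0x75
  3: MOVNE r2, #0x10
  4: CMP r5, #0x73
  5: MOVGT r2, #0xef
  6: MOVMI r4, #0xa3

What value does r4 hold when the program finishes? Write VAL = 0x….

VAL = 0xba

[0] flags=1010 → (cmp)
[1] flags=1010 VC?T → r5=0xbe
[2] flags=1010 VS?F → skip
[3] flags=1010 NE?T → r2=0x10
[4] flags=0011 → (cmp)
[5] flags=0011 GT?F → skip
[6] flags=0011 MI?F → skip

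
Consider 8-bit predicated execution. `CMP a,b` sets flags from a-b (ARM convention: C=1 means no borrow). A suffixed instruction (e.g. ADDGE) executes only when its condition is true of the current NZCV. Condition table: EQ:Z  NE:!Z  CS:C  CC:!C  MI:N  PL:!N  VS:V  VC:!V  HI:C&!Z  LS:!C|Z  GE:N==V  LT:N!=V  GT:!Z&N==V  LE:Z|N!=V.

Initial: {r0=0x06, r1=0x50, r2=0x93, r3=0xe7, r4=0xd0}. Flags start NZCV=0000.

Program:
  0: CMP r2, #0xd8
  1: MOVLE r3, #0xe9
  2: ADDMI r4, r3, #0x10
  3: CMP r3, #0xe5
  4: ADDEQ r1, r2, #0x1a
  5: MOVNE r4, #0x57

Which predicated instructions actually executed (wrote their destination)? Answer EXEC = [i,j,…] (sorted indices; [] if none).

EXEC = [1,2,5]

0: ✓ CMP  NZCV=1000
1: ✓ MOVLE  r3←0xe9
2: ✓ ADDMI  r4←0xf9
3: ✓ CMP  NZCV=0010
4: · ADDEQ
5: ✓ MOVNE  r4←0x57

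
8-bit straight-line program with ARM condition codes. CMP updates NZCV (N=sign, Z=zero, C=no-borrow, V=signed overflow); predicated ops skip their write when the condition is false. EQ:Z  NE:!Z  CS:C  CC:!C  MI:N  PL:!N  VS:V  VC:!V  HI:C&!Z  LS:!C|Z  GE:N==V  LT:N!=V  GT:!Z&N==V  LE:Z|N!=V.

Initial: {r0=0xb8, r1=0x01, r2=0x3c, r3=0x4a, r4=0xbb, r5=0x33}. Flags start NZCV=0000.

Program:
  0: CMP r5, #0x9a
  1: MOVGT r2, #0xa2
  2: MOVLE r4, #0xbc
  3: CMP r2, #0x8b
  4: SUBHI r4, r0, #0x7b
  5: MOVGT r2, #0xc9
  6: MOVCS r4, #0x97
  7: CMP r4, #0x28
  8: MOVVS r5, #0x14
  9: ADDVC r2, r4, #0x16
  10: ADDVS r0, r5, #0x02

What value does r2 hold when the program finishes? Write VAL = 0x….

0: ✓ CMP  NZCV=1001
1: ✓ MOVGT  r2←0xa2
2: · MOVLE
3: ✓ CMP  NZCV=0010
4: ✓ SUBHI  r4←0x3d
5: ✓ MOVGT  r2←0xc9
6: ✓ MOVCS  r4←0x97
7: ✓ CMP  NZCV=0011
8: ✓ MOVVS  r5←0x14
9: · ADDVC
10: ✓ ADDVS  r0←0x16

VAL = 0xc9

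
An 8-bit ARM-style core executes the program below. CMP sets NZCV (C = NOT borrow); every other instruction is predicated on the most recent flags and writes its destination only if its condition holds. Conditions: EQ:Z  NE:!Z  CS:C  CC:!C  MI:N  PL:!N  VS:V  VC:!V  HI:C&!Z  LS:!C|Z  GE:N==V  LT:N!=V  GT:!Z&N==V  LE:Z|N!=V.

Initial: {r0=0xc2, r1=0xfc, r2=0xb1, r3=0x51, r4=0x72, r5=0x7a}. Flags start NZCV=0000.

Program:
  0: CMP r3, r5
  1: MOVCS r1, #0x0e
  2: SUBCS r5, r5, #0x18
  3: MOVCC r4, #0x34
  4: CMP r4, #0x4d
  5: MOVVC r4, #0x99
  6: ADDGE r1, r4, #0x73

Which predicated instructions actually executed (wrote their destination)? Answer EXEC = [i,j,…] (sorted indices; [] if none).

[0] flags=1000 → (cmp)
[1] flags=1000 CS?F → skip
[2] flags=1000 CS?F → skip
[3] flags=1000 CC?T → r4=0x34
[4] flags=1000 → (cmp)
[5] flags=1000 VC?T → r4=0x99
[6] flags=1000 GE?F → skip

EXEC = [3,5]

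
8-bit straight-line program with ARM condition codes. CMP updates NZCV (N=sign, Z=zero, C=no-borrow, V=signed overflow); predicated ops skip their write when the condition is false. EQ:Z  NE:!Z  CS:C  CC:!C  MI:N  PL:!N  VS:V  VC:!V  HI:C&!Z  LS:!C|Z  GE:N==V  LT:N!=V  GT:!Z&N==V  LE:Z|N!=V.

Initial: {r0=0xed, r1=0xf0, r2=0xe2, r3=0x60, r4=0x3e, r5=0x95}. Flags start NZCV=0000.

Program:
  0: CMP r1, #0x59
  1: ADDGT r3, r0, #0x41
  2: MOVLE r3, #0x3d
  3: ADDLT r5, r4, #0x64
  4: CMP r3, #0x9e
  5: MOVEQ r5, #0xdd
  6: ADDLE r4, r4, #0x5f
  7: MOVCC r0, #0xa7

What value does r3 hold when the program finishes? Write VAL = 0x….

VAL = 0x3d

0: ✓ CMP  NZCV=1010
1: · ADDGT
2: ✓ MOVLE  r3←0x3d
3: ✓ ADDLT  r5←0xa2
4: ✓ CMP  NZCV=1001
5: · MOVEQ
6: · ADDLE
7: ✓ MOVCC  r0←0xa7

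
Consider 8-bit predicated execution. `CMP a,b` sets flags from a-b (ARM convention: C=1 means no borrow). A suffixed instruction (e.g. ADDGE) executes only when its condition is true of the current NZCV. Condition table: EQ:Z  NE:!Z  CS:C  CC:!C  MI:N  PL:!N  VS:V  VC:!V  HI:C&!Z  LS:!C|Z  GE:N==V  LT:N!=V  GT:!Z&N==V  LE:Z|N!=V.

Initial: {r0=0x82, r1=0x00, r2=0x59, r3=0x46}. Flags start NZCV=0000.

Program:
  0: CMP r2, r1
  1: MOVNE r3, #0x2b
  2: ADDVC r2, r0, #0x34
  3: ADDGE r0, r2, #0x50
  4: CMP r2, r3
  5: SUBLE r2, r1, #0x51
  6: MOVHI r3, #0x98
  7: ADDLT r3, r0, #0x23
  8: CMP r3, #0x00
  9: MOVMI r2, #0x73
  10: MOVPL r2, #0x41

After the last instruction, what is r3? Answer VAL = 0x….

VAL = 0x29

[0] flags=0010 → (cmp)
[1] flags=0010 NE?T → r3=0x2b
[2] flags=0010 VC?T → r2=0xb6
[3] flags=0010 GE?T → r0=0x06
[4] flags=1010 → (cmp)
[5] flags=1010 LE?T → r2=0xaf
[6] flags=1010 HI?T → r3=0x98
[7] flags=1010 LT?T → r3=0x29
[8] flags=0010 → (cmp)
[9] flags=0010 MI?F → skip
[10] flags=0010 PL?T → r2=0x41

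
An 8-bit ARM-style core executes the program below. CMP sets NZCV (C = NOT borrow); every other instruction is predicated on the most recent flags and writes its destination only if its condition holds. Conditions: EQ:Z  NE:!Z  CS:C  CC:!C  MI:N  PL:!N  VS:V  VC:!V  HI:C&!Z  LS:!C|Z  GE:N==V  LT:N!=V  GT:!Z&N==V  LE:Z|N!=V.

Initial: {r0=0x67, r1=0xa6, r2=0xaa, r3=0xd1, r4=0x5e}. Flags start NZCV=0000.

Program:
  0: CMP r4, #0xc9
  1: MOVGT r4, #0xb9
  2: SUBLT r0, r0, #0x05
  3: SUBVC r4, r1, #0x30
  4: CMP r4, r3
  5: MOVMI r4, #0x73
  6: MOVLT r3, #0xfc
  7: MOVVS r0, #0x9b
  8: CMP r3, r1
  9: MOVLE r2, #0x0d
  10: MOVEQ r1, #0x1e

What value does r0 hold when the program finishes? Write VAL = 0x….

0: ✓ CMP  NZCV=1001
1: ✓ MOVGT  r4←0xb9
2: · SUBLT
3: · SUBVC
4: ✓ CMP  NZCV=1000
5: ✓ MOVMI  r4←0x73
6: ✓ MOVLT  r3←0xfc
7: · MOVVS
8: ✓ CMP  NZCV=0010
9: · MOVLE
10: · MOVEQ

VAL = 0x67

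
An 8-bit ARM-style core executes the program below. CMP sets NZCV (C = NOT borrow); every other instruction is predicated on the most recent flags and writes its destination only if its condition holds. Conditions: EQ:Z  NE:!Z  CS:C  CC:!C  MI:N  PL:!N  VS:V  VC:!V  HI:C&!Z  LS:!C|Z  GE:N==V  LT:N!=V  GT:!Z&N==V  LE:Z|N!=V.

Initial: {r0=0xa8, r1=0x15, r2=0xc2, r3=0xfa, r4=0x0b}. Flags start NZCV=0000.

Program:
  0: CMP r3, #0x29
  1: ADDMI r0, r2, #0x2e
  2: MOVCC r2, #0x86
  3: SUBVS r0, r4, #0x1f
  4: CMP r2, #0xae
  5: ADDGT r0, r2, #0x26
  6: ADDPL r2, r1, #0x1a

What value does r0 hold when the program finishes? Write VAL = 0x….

VAL = 0xe8

0: ✓ CMP  NZCV=1010
1: ✓ ADDMI  r0←0xf0
2: · MOVCC
3: · SUBVS
4: ✓ CMP  NZCV=0010
5: ✓ ADDGT  r0←0xe8
6: ✓ ADDPL  r2←0x2f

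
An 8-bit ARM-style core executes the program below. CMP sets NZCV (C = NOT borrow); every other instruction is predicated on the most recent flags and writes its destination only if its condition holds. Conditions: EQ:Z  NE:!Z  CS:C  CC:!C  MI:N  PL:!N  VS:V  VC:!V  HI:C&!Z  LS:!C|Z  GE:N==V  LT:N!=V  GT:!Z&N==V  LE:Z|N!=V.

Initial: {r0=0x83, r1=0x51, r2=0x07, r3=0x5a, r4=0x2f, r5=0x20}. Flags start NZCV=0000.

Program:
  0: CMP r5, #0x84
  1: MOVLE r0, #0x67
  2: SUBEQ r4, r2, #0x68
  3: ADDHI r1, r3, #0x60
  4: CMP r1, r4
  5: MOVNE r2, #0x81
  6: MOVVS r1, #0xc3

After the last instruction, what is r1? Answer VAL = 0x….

VAL = 0x51

0: ✓ CMP  NZCV=1001
1: · MOVLE
2: · SUBEQ
3: · ADDHI
4: ✓ CMP  NZCV=0010
5: ✓ MOVNE  r2←0x81
6: · MOVVS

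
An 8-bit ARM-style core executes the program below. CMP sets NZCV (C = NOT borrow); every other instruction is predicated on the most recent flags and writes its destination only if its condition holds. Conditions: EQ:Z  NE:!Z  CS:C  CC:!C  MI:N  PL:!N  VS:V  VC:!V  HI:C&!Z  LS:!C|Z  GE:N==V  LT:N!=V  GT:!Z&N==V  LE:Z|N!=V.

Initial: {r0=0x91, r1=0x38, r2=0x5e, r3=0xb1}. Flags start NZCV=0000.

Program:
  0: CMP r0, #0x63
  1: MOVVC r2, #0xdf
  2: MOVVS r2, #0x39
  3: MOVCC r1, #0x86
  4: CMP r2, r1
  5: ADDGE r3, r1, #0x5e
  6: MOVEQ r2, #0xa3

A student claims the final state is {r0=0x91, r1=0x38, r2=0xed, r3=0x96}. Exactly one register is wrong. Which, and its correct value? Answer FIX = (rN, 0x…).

FIX = (r2, 0x39)

[0] flags=0011 → (cmp)
[1] flags=0011 VC?F → skip
[2] flags=0011 VS?T → r2=0x39
[3] flags=0011 CC?F → skip
[4] flags=0010 → (cmp)
[5] flags=0010 GE?T → r3=0x96
[6] flags=0010 EQ?F → skip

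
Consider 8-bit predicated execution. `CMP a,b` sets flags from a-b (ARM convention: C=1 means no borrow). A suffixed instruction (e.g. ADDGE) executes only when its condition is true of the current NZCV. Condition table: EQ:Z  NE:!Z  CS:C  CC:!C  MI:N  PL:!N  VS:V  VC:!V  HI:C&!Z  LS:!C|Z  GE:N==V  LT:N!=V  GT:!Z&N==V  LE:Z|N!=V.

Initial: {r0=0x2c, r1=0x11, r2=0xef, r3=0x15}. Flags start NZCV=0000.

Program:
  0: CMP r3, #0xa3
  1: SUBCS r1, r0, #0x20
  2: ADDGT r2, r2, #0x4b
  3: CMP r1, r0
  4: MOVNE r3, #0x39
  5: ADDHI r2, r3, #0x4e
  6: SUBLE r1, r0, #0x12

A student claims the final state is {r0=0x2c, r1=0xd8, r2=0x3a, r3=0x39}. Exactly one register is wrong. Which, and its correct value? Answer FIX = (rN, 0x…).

FIX = (r1, 0x1a)

[0] flags=0000 → (cmp)
[1] flags=0000 CS?F → skip
[2] flags=0000 GT?T → r2=0x3a
[3] flags=1000 → (cmp)
[4] flags=1000 NE?T → r3=0x39
[5] flags=1000 HI?F → skip
[6] flags=1000 LE?T → r1=0x1a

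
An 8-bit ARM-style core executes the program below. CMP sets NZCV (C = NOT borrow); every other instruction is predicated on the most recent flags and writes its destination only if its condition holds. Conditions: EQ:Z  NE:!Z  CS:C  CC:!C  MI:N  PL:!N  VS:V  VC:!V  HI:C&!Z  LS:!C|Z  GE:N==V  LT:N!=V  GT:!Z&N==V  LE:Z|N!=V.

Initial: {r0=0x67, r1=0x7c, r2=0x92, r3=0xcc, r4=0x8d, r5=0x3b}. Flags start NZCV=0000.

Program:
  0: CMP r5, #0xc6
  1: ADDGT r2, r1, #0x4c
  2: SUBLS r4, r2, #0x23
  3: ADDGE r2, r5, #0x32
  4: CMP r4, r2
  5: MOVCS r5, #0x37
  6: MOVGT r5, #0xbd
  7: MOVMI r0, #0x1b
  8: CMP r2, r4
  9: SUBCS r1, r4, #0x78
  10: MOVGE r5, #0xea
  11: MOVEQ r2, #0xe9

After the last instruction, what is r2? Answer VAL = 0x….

VAL = 0x6d

0: ✓ CMP  NZCV=0000
1: ✓ ADDGT  r2←0xc8
2: ✓ SUBLS  r4←0xa5
3: ✓ ADDGE  r2←0x6d
4: ✓ CMP  NZCV=0011
5: ✓ MOVCS  r5←0x37
6: · MOVGT
7: · MOVMI
8: ✓ CMP  NZCV=1001
9: · SUBCS
10: ✓ MOVGE  r5←0xea
11: · MOVEQ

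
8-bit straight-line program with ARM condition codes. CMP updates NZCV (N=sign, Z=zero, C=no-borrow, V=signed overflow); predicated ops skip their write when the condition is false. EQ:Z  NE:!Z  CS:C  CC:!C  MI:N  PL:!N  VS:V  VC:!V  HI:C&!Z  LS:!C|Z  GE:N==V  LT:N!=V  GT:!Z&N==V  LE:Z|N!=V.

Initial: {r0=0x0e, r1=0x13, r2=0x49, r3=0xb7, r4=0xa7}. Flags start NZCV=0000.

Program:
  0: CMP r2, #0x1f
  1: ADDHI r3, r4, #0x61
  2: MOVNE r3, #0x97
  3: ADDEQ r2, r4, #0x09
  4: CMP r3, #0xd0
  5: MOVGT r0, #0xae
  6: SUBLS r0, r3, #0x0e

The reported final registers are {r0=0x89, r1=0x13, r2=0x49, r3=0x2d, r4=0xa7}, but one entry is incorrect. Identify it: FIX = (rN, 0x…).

[0] flags=0010 → (cmp)
[1] flags=0010 HI?T → r3=0x08
[2] flags=0010 NE?T → r3=0x97
[3] flags=0010 EQ?F → skip
[4] flags=1000 → (cmp)
[5] flags=1000 GT?F → skip
[6] flags=1000 LS?T → r0=0x89

FIX = (r3, 0x97)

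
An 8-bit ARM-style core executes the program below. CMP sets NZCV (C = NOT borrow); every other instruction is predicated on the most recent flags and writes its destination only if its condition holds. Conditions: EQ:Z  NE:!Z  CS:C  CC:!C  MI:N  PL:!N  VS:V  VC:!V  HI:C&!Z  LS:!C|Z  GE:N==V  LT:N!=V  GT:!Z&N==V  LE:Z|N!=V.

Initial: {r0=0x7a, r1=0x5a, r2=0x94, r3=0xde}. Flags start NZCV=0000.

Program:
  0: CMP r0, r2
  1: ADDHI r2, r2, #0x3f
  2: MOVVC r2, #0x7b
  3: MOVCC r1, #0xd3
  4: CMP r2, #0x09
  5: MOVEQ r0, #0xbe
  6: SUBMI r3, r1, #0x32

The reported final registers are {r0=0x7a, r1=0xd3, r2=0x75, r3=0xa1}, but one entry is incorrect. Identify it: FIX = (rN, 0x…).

FIX = (r2, 0x94)

0: ✓ CMP  NZCV=1001
1: · ADDHI
2: · MOVVC
3: ✓ MOVCC  r1←0xd3
4: ✓ CMP  NZCV=1010
5: · MOVEQ
6: ✓ SUBMI  r3←0xa1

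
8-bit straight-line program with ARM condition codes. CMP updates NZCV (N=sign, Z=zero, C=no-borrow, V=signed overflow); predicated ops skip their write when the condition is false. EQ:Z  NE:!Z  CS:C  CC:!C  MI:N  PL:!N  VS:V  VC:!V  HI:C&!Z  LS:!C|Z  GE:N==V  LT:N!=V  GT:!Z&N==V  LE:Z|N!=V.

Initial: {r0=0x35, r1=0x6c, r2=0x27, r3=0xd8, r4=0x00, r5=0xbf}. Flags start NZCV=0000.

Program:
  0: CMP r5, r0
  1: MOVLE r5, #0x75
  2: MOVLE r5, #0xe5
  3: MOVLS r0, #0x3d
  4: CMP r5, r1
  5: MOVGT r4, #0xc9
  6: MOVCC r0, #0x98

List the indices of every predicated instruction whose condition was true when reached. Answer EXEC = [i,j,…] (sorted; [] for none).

0: ✓ CMP  NZCV=1010
1: ✓ MOVLE  r5←0x75
2: ✓ MOVLE  r5←0xe5
3: · MOVLS
4: ✓ CMP  NZCV=0011
5: · MOVGT
6: · MOVCC

EXEC = [1,2]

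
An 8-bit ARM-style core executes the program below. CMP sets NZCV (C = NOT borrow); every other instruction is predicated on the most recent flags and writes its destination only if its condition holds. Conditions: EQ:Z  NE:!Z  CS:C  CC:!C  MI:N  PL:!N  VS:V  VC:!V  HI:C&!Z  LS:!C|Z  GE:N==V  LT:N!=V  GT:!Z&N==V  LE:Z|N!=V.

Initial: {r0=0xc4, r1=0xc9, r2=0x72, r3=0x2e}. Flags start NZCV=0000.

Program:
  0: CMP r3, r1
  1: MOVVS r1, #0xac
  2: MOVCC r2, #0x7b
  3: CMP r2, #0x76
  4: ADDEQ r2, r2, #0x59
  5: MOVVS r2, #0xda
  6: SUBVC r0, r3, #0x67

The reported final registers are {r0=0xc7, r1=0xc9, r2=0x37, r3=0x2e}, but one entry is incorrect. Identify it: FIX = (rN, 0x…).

[0] flags=0000 → (cmp)
[1] flags=0000 VS?F → skip
[2] flags=0000 CC?T → r2=0x7b
[3] flags=0010 → (cmp)
[4] flags=0010 EQ?F → skip
[5] flags=0010 VS?F → skip
[6] flags=0010 VC?T → r0=0xc7

FIX = (r2, 0x7b)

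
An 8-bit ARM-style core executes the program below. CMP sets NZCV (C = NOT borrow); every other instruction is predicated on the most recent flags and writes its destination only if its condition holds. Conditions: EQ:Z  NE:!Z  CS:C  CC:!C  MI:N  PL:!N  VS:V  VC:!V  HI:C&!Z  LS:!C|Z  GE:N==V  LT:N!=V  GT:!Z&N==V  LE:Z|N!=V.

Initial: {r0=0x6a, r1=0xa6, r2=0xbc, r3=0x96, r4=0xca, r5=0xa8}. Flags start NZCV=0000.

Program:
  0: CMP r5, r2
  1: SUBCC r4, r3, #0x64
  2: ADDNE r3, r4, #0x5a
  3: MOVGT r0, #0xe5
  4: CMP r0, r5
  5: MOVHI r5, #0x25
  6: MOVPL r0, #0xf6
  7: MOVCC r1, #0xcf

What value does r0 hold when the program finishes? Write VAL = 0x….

[0] flags=1000 → (cmp)
[1] flags=1000 CC?T → r4=0x32
[2] flags=1000 NE?T → r3=0x8c
[3] flags=1000 GT?F → skip
[4] flags=1001 → (cmp)
[5] flags=1001 HI?F → skip
[6] flags=1001 PL?F → skip
[7] flags=1001 CC?T → r1=0xcf

VAL = 0x6a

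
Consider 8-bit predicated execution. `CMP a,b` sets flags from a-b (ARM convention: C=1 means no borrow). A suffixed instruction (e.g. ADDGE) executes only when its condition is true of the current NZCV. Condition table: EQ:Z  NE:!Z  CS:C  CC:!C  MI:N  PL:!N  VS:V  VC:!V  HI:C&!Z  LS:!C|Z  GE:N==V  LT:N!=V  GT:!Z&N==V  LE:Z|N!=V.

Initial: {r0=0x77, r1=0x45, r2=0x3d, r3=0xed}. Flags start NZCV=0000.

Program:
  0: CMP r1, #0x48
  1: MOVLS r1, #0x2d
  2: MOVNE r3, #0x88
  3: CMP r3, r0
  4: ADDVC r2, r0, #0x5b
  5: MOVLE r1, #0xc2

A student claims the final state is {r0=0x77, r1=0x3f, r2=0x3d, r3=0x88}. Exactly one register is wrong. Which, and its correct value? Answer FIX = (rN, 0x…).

FIX = (r1, 0xc2)

0: ✓ CMP  NZCV=1000
1: ✓ MOVLS  r1←0x2d
2: ✓ MOVNE  r3←0x88
3: ✓ CMP  NZCV=0011
4: · ADDVC
5: ✓ MOVLE  r1←0xc2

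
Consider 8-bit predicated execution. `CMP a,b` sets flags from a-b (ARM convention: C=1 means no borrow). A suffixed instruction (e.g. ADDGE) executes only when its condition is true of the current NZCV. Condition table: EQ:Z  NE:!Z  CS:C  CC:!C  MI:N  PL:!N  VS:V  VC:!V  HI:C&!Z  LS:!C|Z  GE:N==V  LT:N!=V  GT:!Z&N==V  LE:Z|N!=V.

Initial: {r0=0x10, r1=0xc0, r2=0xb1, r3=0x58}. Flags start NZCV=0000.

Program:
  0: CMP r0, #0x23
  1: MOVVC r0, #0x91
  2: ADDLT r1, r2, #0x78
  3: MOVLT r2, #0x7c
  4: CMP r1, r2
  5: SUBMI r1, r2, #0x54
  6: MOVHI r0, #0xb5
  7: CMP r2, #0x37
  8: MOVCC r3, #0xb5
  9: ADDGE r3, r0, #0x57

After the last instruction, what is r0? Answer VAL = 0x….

[0] flags=1000 → (cmp)
[1] flags=1000 VC?T → r0=0x91
[2] flags=1000 LT?T → r1=0x29
[3] flags=1000 LT?T → r2=0x7c
[4] flags=1000 → (cmp)
[5] flags=1000 MI?T → r1=0x28
[6] flags=1000 HI?F → skip
[7] flags=0010 → (cmp)
[8] flags=0010 CC?F → skip
[9] flags=0010 GE?T → r3=0xe8

VAL = 0x91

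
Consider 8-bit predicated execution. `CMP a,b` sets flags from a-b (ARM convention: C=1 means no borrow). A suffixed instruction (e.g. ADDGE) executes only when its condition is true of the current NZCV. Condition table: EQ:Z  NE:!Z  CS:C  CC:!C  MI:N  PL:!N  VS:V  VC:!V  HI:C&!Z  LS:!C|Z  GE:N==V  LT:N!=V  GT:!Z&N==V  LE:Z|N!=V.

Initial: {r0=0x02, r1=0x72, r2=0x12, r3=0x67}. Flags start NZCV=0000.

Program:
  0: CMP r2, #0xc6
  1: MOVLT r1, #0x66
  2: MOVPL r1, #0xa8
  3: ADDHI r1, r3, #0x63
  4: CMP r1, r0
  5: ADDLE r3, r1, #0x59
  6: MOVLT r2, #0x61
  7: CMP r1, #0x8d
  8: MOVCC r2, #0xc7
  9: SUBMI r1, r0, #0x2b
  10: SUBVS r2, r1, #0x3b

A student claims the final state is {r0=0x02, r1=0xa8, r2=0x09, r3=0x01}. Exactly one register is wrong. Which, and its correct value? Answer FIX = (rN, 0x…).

[0] flags=0000 → (cmp)
[1] flags=0000 LT?F → skip
[2] flags=0000 PL?T → r1=0xa8
[3] flags=0000 HI?F → skip
[4] flags=1010 → (cmp)
[5] flags=1010 LE?T → r3=0x01
[6] flags=1010 LT?T → r2=0x61
[7] flags=0010 → (cmp)
[8] flags=0010 CC?F → skip
[9] flags=0010 MI?F → skip
[10] flags=0010 VS?F → skip

FIX = (r2, 0x61)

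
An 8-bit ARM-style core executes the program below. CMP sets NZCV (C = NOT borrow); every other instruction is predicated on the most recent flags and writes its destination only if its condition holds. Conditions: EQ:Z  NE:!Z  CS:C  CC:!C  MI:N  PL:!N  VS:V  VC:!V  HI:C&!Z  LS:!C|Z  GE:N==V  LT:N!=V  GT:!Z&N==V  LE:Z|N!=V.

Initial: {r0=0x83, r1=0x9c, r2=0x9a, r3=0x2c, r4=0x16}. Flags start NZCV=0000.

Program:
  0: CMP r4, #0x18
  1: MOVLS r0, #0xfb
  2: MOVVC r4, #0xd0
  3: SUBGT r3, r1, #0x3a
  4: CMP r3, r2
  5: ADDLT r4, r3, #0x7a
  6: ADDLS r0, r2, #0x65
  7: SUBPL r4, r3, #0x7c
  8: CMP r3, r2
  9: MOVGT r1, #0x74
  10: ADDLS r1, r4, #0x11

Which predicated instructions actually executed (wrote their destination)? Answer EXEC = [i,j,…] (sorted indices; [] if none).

EXEC = [1,2,6,9,10]

0: ✓ CMP  NZCV=1000
1: ✓ MOVLS  r0←0xfb
2: ✓ MOVVC  r4←0xd0
3: · SUBGT
4: ✓ CMP  NZCV=1001
5: · ADDLT
6: ✓ ADDLS  r0←0xff
7: · SUBPL
8: ✓ CMP  NZCV=1001
9: ✓ MOVGT  r1←0x74
10: ✓ ADDLS  r1←0xe1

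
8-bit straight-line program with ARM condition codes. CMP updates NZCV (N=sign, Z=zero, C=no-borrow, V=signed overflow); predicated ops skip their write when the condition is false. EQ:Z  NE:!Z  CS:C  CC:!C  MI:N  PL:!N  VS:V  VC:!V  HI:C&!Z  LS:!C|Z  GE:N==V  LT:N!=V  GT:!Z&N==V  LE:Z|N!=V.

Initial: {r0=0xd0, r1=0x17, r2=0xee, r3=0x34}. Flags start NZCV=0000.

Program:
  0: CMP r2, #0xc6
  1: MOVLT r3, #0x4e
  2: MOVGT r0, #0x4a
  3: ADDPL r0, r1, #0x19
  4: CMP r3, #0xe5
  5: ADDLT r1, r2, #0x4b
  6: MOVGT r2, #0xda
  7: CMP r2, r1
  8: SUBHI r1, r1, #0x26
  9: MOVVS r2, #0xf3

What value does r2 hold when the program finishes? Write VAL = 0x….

0: ✓ CMP  NZCV=0010
1: · MOVLT
2: ✓ MOVGT  r0←0x4a
3: ✓ ADDPL  r0←0x30
4: ✓ CMP  NZCV=0000
5: · ADDLT
6: ✓ MOVGT  r2←0xda
7: ✓ CMP  NZCV=1010
8: ✓ SUBHI  r1←0xf1
9: · MOVVS

VAL = 0xda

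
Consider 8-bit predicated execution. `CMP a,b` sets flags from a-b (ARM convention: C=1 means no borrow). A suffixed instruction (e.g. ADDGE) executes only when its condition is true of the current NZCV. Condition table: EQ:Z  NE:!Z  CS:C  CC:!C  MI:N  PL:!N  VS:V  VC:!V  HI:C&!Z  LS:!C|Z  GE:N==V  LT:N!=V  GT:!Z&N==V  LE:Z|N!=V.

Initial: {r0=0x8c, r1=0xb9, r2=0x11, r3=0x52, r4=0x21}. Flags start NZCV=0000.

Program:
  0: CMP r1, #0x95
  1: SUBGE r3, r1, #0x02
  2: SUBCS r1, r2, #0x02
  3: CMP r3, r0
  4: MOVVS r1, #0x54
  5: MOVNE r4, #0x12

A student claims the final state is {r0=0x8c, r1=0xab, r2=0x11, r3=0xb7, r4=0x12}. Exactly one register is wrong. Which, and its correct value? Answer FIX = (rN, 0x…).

FIX = (r1, 0x0f)

[0] flags=0010 → (cmp)
[1] flags=0010 GE?T → r3=0xb7
[2] flags=0010 CS?T → r1=0x0f
[3] flags=0010 → (cmp)
[4] flags=0010 VS?F → skip
[5] flags=0010 NE?T → r4=0x12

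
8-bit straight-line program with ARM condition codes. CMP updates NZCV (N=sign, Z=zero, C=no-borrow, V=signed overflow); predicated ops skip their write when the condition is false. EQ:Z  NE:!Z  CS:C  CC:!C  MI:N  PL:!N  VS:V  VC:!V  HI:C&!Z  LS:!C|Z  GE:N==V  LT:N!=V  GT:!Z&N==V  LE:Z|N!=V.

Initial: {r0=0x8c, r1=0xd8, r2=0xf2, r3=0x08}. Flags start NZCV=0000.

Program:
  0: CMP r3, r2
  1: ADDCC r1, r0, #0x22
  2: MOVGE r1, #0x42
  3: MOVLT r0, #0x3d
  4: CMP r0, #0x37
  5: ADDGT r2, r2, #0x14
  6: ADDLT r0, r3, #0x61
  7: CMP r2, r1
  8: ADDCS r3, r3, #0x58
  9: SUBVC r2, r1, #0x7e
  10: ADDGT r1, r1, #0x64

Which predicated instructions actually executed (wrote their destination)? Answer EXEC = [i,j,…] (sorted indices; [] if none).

0: ✓ CMP  NZCV=0000
1: ✓ ADDCC  r1←0xae
2: ✓ MOVGE  r1←0x42
3: · MOVLT
4: ✓ CMP  NZCV=0011
5: · ADDGT
6: ✓ ADDLT  r0←0x69
7: ✓ CMP  NZCV=1010
8: ✓ ADDCS  r3←0x60
9: ✓ SUBVC  r2←0xc4
10: · ADDGT

EXEC = [1,2,6,8,9]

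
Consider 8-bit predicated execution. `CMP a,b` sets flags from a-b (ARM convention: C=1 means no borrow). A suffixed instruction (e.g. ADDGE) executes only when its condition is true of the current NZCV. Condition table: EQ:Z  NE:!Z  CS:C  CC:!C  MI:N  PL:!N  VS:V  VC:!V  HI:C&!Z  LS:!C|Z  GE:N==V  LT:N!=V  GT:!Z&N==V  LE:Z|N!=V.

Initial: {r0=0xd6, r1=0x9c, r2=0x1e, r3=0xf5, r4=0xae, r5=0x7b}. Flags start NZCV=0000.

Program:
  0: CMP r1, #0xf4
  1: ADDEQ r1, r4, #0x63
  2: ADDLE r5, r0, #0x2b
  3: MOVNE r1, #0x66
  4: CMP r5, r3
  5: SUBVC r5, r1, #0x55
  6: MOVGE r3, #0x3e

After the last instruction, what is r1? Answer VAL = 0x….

VAL = 0x66

[0] flags=1000 → (cmp)
[1] flags=1000 EQ?F → skip
[2] flags=1000 LE?T → r5=0x01
[3] flags=1000 NE?T → r1=0x66
[4] flags=0000 → (cmp)
[5] flags=0000 VC?T → r5=0x11
[6] flags=0000 GE?T → r3=0x3e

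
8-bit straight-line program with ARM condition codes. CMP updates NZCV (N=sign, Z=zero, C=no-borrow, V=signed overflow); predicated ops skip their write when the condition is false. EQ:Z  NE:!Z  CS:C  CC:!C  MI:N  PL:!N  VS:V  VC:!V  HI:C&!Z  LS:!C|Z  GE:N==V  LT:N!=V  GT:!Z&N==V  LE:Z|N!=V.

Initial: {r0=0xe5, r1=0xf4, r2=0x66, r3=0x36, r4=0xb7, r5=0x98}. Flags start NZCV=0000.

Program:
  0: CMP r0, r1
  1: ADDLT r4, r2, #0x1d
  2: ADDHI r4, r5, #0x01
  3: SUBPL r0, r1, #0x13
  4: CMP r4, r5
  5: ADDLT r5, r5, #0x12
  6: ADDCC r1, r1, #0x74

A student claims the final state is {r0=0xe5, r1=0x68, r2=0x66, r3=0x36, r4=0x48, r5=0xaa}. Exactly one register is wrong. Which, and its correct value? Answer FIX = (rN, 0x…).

[0] flags=1000 → (cmp)
[1] flags=1000 LT?T → r4=0x83
[2] flags=1000 HI?F → skip
[3] flags=1000 PL?F → skip
[4] flags=1000 → (cmp)
[5] flags=1000 LT?T → r5=0xaa
[6] flags=1000 CC?T → r1=0x68

FIX = (r4, 0x83)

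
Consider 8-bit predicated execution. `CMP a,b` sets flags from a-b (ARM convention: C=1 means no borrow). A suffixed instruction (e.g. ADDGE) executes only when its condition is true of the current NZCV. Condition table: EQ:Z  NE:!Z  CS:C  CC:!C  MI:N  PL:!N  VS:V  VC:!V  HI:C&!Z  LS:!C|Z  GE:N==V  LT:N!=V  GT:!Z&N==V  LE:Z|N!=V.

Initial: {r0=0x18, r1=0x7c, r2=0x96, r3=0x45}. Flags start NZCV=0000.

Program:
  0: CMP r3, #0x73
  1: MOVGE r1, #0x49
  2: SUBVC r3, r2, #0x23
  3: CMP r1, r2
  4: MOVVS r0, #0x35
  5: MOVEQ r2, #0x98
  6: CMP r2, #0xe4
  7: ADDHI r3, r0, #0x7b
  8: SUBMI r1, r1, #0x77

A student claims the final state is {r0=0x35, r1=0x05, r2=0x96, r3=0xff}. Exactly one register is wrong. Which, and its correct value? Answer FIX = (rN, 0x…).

FIX = (r3, 0x73)

0: ✓ CMP  NZCV=1000
1: · MOVGE
2: ✓ SUBVC  r3←0x73
3: ✓ CMP  NZCV=1001
4: ✓ MOVVS  r0←0x35
5: · MOVEQ
6: ✓ CMP  NZCV=1000
7: · ADDHI
8: ✓ SUBMI  r1←0x05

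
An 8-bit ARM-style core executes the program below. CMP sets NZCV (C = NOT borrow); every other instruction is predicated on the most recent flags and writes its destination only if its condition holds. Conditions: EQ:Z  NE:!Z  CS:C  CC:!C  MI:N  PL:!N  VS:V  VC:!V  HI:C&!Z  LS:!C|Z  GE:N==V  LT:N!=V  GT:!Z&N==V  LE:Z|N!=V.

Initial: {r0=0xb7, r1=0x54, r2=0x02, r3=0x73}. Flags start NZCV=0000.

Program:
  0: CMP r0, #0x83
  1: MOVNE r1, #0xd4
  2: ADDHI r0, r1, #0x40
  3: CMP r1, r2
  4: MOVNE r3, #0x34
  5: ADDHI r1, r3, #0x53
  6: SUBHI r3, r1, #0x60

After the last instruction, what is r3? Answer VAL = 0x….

VAL = 0x27

[0] flags=0010 → (cmp)
[1] flags=0010 NE?T → r1=0xd4
[2] flags=0010 HI?T → r0=0x14
[3] flags=1010 → (cmp)
[4] flags=1010 NE?T → r3=0x34
[5] flags=1010 HI?T → r1=0x87
[6] flags=1010 HI?T → r3=0x27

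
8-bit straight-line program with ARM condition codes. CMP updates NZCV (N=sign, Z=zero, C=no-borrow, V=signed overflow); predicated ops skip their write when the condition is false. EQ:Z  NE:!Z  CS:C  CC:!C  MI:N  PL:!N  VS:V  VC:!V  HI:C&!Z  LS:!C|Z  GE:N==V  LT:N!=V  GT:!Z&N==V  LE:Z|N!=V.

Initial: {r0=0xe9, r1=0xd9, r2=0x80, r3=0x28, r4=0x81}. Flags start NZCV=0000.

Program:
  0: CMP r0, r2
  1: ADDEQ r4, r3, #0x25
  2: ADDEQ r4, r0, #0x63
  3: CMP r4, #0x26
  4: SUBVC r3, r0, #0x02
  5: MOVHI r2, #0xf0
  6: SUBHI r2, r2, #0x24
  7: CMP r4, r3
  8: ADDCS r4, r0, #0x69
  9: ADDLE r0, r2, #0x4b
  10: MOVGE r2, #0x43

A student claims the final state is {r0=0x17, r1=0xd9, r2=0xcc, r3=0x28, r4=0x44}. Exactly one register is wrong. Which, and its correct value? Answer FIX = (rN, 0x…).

0: ✓ CMP  NZCV=0010
1: · ADDEQ
2: · ADDEQ
3: ✓ CMP  NZCV=0011
4: · SUBVC
5: ✓ MOVHI  r2←0xf0
6: ✓ SUBHI  r2←0xcc
7: ✓ CMP  NZCV=0011
8: ✓ ADDCS  r4←0x52
9: ✓ ADDLE  r0←0x17
10: · MOVGE

FIX = (r4, 0x52)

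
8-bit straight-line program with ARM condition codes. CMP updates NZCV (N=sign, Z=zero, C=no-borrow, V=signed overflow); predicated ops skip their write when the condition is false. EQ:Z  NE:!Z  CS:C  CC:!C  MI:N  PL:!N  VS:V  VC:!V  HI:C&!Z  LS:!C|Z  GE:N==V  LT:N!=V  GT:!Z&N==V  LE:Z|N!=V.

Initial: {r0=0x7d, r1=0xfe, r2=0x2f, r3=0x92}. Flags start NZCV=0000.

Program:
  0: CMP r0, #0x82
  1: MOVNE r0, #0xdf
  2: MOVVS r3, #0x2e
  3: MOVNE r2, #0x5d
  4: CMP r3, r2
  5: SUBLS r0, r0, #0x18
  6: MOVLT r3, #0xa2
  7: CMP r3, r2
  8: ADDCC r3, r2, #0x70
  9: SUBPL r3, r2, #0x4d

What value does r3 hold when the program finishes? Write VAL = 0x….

[0] flags=1001 → (cmp)
[1] flags=1001 NE?T → r0=0xdf
[2] flags=1001 VS?T → r3=0x2e
[3] flags=1001 NE?T → r2=0x5d
[4] flags=1000 → (cmp)
[5] flags=1000 LS?T → r0=0xc7
[6] flags=1000 LT?T → r3=0xa2
[7] flags=0011 → (cmp)
[8] flags=0011 CC?F → skip
[9] flags=0011 PL?T → r3=0x10

VAL = 0x10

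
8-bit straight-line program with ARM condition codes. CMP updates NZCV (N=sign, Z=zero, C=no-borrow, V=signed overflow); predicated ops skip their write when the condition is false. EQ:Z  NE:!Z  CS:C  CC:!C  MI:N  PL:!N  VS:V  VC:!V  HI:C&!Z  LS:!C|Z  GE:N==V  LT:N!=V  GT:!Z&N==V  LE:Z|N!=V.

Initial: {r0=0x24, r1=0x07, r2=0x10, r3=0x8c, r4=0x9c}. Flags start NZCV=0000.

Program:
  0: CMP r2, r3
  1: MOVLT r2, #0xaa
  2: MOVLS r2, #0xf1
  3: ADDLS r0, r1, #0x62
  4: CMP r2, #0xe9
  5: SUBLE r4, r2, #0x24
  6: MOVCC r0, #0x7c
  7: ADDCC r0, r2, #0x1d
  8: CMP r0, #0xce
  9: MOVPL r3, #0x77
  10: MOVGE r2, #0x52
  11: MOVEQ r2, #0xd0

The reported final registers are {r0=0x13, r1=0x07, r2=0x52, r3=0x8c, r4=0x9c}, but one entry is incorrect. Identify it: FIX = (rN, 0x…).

0: ✓ CMP  NZCV=1001
1: · MOVLT
2: ✓ MOVLS  r2←0xf1
3: ✓ ADDLS  r0←0x69
4: ✓ CMP  NZCV=0010
5: · SUBLE
6: · MOVCC
7: · ADDCC
8: ✓ CMP  NZCV=1001
9: · MOVPL
10: ✓ MOVGE  r2←0x52
11: · MOVEQ

FIX = (r0, 0x69)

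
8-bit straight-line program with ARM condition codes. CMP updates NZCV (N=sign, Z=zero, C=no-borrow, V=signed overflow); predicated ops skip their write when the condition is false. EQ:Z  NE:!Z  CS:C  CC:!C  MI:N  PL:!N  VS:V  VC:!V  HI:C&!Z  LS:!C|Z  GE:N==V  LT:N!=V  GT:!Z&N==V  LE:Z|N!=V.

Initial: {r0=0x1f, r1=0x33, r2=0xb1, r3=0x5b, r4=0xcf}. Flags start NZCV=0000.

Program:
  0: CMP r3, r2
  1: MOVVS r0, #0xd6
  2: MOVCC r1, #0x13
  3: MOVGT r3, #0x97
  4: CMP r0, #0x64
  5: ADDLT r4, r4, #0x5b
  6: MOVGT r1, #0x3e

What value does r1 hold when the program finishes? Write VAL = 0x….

[0] flags=1001 → (cmp)
[1] flags=1001 VS?T → r0=0xd6
[2] flags=1001 CC?T → r1=0x13
[3] flags=1001 GT?T → r3=0x97
[4] flags=0011 → (cmp)
[5] flags=0011 LT?T → r4=0x2a
[6] flags=0011 GT?F → skip

VAL = 0x13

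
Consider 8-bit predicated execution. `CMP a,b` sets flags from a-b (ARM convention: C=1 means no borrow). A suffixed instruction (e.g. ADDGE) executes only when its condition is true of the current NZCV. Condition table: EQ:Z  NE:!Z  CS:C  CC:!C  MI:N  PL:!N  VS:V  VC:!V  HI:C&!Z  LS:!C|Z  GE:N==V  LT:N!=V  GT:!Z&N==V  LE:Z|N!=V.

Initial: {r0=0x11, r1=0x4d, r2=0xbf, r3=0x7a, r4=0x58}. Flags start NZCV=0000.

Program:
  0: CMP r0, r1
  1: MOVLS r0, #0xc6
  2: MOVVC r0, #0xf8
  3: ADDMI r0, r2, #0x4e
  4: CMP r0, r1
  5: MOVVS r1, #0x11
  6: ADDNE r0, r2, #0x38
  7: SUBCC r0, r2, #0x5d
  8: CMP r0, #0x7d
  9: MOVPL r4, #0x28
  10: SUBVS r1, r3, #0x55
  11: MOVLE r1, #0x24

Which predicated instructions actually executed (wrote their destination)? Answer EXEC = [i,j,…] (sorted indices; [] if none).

EXEC = [1,2,3,6,7,11]

[0] flags=1000 → (cmp)
[1] flags=1000 LS?T → r0=0xc6
[2] flags=1000 VC?T → r0=0xf8
[3] flags=1000 MI?T → r0=0x0d
[4] flags=1000 → (cmp)
[5] flags=1000 VS?F → skip
[6] flags=1000 NE?T → r0=0xf7
[7] flags=1000 CC?T → r0=0x62
[8] flags=1000 → (cmp)
[9] flags=1000 PL?F → skip
[10] flags=1000 VS?F → skip
[11] flags=1000 LE?T → r1=0x24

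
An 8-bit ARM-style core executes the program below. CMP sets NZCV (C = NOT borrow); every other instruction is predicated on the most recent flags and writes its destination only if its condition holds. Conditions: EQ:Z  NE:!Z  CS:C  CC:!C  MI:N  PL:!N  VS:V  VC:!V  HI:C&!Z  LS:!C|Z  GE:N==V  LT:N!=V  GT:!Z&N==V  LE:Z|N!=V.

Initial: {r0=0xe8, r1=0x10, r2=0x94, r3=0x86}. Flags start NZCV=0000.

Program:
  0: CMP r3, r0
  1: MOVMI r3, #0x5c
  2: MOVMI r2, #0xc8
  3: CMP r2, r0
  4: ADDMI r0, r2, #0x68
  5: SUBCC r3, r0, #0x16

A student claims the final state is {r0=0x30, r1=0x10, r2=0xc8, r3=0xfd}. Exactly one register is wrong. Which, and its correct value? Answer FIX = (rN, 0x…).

[0] flags=1000 → (cmp)
[1] flags=1000 MI?T → r3=0x5c
[2] flags=1000 MI?T → r2=0xc8
[3] flags=1000 → (cmp)
[4] flags=1000 MI?T → r0=0x30
[5] flags=1000 CC?T → r3=0x1a

FIX = (r3, 0x1a)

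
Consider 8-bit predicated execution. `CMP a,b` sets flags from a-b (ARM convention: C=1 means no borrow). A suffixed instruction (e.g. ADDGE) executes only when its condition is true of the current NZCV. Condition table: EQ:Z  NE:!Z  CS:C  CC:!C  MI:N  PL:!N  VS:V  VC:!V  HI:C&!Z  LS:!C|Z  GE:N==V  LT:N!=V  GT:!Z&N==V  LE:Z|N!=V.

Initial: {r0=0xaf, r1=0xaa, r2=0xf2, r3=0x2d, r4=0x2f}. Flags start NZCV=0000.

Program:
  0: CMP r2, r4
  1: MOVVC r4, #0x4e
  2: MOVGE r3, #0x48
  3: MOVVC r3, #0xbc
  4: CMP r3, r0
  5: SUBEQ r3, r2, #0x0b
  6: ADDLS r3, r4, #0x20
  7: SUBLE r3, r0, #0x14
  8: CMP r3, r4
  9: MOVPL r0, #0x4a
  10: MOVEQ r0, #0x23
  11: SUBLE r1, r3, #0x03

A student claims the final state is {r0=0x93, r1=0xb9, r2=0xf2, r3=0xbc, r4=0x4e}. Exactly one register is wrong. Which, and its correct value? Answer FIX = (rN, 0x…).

FIX = (r0, 0x4a)

0: ✓ CMP  NZCV=1010
1: ✓ MOVVC  r4←0x4e
2: · MOVGE
3: ✓ MOVVC  r3←0xbc
4: ✓ CMP  NZCV=0010
5: · SUBEQ
6: · ADDLS
7: · SUBLE
8: ✓ CMP  NZCV=0011
9: ✓ MOVPL  r0←0x4a
10: · MOVEQ
11: ✓ SUBLE  r1←0xb9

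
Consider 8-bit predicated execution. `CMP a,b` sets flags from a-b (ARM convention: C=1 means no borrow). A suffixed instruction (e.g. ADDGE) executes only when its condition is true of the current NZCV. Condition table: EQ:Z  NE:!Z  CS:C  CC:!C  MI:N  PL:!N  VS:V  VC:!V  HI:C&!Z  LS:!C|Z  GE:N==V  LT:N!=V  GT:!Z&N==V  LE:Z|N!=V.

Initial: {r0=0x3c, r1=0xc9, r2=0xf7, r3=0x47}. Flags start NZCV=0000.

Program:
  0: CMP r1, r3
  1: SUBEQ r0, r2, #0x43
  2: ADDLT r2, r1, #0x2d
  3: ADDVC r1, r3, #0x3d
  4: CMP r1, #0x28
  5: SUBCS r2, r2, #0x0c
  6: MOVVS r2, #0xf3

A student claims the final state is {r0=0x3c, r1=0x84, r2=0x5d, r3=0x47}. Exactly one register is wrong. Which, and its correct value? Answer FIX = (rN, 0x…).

FIX = (r2, 0xf3)

0: ✓ CMP  NZCV=1010
1: · SUBEQ
2: ✓ ADDLT  r2←0xf6
3: ✓ ADDVC  r1←0x84
4: ✓ CMP  NZCV=0011
5: ✓ SUBCS  r2←0xea
6: ✓ MOVVS  r2←0xf3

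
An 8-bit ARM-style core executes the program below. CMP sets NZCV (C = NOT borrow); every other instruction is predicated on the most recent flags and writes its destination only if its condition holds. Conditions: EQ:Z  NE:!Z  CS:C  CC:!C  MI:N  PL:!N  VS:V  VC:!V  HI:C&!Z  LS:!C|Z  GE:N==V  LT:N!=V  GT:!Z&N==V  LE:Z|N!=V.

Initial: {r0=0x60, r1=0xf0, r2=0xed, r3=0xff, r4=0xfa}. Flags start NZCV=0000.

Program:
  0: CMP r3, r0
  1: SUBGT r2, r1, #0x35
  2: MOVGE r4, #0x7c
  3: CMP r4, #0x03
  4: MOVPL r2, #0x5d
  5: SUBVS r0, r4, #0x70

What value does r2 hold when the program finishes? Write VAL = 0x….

VAL = 0xed

[0] flags=1010 → (cmp)
[1] flags=1010 GT?F → skip
[2] flags=1010 GE?F → skip
[3] flags=1010 → (cmp)
[4] flags=1010 PL?F → skip
[5] flags=1010 VS?F → skip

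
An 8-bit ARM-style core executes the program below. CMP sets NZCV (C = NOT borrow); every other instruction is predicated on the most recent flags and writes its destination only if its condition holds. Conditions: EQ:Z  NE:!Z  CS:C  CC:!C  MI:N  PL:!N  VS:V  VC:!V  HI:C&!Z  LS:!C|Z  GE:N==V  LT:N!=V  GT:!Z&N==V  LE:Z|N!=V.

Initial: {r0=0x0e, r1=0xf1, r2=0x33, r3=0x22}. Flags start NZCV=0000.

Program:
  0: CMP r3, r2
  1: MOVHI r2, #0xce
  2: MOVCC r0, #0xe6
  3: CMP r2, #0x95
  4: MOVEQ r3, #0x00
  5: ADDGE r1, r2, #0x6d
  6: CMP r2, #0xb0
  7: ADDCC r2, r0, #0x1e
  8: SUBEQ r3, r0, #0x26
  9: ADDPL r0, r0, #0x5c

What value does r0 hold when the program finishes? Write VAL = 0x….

0: ✓ CMP  NZCV=1000
1: · MOVHI
2: ✓ MOVCC  r0←0xe6
3: ✓ CMP  NZCV=1001
4: · MOVEQ
5: ✓ ADDGE  r1←0xa0
6: ✓ CMP  NZCV=1001
7: ✓ ADDCC  r2←0x04
8: · SUBEQ
9: · ADDPL

VAL = 0xe6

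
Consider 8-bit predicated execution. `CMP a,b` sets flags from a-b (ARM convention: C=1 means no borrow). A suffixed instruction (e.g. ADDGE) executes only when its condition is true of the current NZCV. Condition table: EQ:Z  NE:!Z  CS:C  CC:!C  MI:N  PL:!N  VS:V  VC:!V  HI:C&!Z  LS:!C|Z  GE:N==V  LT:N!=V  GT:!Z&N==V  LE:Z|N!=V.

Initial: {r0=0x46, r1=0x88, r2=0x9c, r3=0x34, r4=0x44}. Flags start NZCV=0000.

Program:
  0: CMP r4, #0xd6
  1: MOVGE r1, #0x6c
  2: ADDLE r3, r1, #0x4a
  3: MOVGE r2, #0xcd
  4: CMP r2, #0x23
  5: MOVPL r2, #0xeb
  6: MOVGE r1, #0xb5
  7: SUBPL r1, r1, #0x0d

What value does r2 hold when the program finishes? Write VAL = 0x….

0: ✓ CMP  NZCV=0000
1: ✓ MOVGE  r1←0x6c
2: · ADDLE
3: ✓ MOVGE  r2←0xcd
4: ✓ CMP  NZCV=1010
5: · MOVPL
6: · MOVGE
7: · SUBPL

VAL = 0xcd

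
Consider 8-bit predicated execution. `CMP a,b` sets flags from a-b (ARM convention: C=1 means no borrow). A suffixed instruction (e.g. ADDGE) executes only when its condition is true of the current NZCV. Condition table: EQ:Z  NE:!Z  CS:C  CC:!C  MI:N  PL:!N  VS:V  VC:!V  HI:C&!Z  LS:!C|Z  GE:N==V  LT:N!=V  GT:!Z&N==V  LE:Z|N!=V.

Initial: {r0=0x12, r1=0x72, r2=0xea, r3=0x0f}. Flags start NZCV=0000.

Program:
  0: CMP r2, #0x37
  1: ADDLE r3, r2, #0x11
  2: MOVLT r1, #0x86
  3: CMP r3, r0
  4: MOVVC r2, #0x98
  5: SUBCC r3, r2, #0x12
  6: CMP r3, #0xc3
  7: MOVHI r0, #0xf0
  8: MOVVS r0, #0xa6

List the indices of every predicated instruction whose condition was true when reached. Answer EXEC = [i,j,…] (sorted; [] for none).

0: ✓ CMP  NZCV=1010
1: ✓ ADDLE  r3←0xfb
2: ✓ MOVLT  r1←0x86
3: ✓ CMP  NZCV=1010
4: ✓ MOVVC  r2←0x98
5: · SUBCC
6: ✓ CMP  NZCV=0010
7: ✓ MOVHI  r0←0xf0
8: · MOVVS

EXEC = [1,2,4,7]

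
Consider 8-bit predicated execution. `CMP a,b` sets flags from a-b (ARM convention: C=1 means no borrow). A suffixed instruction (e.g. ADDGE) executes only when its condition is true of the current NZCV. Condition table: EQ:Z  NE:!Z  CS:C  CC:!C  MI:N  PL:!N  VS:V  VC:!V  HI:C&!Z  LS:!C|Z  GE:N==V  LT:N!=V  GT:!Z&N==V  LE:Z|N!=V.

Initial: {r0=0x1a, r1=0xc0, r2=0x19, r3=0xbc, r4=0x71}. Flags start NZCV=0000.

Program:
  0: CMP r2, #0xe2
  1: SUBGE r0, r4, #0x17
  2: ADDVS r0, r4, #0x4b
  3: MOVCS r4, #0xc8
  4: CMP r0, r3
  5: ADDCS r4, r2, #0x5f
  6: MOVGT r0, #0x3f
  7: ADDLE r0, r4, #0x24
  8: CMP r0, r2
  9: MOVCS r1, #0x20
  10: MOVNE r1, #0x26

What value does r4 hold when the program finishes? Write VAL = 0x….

VAL = 0x71

0: ✓ CMP  NZCV=0000
1: ✓ SUBGE  r0←0x5a
2: · ADDVS
3: · MOVCS
4: ✓ CMP  NZCV=1001
5: · ADDCS
6: ✓ MOVGT  r0←0x3f
7: · ADDLE
8: ✓ CMP  NZCV=0010
9: ✓ MOVCS  r1←0x20
10: ✓ MOVNE  r1←0x26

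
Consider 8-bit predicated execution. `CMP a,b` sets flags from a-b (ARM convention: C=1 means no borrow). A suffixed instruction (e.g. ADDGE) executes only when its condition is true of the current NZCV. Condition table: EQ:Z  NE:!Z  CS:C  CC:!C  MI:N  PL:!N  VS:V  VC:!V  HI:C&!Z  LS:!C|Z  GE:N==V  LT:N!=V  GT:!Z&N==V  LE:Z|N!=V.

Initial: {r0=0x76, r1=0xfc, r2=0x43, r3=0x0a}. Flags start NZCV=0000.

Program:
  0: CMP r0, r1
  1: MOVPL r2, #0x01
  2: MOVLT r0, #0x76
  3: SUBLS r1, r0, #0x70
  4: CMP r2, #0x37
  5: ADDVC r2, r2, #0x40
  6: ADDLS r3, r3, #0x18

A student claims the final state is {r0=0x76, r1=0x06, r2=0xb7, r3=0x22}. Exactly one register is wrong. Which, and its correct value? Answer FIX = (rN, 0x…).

[0] flags=0000 → (cmp)
[1] flags=0000 PL?T → r2=0x01
[2] flags=0000 LT?F → skip
[3] flags=0000 LS?T → r1=0x06
[4] flags=1000 → (cmp)
[5] flags=1000 VC?T → r2=0x41
[6] flags=1000 LS?T → r3=0x22

FIX = (r2, 0x41)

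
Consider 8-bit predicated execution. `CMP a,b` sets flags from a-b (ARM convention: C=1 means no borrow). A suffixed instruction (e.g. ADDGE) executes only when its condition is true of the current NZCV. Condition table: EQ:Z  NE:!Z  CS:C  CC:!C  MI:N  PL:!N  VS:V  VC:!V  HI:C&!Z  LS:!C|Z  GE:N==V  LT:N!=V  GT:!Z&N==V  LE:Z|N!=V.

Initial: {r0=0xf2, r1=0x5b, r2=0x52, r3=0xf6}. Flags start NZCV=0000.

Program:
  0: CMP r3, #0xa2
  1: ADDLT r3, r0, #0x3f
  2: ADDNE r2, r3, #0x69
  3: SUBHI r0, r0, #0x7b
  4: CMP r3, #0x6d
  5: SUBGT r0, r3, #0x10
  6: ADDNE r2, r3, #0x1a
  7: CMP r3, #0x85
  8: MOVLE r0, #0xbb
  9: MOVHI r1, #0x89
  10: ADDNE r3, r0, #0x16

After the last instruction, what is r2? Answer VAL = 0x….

[0] flags=0010 → (cmp)
[1] flags=0010 LT?F → skip
[2] flags=0010 NE?T → r2=0x5f
[3] flags=0010 HI?T → r0=0x77
[4] flags=1010 → (cmp)
[5] flags=1010 GT?F → skip
[6] flags=1010 NE?T → r2=0x10
[7] flags=0010 → (cmp)
[8] flags=0010 LE?F → skip
[9] flags=0010 HI?T → r1=0x89
[10] flags=0010 NE?T → r3=0x8d

VAL = 0x10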